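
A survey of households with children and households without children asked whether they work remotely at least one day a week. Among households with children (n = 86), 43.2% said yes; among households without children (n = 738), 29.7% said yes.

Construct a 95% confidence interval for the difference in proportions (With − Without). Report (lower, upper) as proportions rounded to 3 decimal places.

(0.025, 0.245)

SE₁ = √(p̂₁(1−p̂₁)/n₁) = √(0.4320·0.5680/86) = 0.05342; SE₂ = √(0.2970·0.7030/738) = 0.01682.
Independent samples: SE of the difference = √(SE₁² + SE₂²) = √(0.0028536964 + 0.0002829124) = 0.05601.
z* for 95% confidence is 1.960, so the margin of error is 1.960 × 0.05601 = 0.10978.
Point estimate p̂₁ − p̂₂ = 0.4320 − 0.2970 = 0.1350.
0.1350 ± 0.10978 → (0.025, 0.245).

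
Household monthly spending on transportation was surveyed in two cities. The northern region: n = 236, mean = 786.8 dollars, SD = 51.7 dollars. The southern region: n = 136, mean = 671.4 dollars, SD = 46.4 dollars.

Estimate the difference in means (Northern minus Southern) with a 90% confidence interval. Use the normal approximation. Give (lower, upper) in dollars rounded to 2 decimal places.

SE₁ = s₁/√n₁ = 51.7/√236 = 3.3654; SE₂ = 46.4/√136 = 3.9788.
Independent samples, unequal variances: SE_diff = √(SE₁² + SE₂²) = √(11.32591716 + 15.83084944) = 5.2112.
z* = 1.645, so margin of error = 1.645 × 5.2112 = 8.5724.
Difference in means = 786.8 − 671.4 = 115.4000.
115.4000 ± 8.5724 → (106.83, 123.97).

(106.83, 123.97)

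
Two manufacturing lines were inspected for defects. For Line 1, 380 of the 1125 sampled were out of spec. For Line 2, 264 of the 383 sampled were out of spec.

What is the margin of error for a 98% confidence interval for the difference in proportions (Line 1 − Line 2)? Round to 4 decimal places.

First, p̂₁ = 380/1125 = 0.3378; p̂₂ = 264/383 = 0.6893.
The two standard errors are √(0.3378×0.6622/1125) = 0.01410 and √(0.6893×0.3107/383) = 0.02365.
Because the samples are independent, SE_diff = √(0.01410² + 0.02365²) = 0.02753.
Using z* = 2.326 for 98%, ME = 2.326 × 0.02753 = 0.06403.

0.0640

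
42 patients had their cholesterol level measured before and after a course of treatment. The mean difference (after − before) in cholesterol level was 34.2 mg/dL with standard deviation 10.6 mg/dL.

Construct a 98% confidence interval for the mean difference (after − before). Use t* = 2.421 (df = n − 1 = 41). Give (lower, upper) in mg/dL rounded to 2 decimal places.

This is a matched-pairs design, so SE = s_d/√n = 10.6/√42 = 1.6356.
Margin = 2.421 × 1.6356 = 3.9598; the interval is 34.2 ± 3.9598 = (30.24, 38.16).

(30.24, 38.16)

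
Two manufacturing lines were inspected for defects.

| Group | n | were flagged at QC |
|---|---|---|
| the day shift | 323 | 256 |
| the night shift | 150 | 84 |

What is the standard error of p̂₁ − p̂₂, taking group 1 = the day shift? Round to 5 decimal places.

0.04639

Sample proportions: 256/323 = 0.7926, 84/150 = 0.5600.
Each SE is √(p̂(1−p̂)/n): √(0.7926·0.2074/323) = 0.02256 and √(0.5600·0.4400/150) = 0.04053.
SE(p̂₁ − p̂₂) = √(SE₁² + SE₂²) = √(0.0005089536 + 0.0016426809) = 0.04639, since the two samples are independent.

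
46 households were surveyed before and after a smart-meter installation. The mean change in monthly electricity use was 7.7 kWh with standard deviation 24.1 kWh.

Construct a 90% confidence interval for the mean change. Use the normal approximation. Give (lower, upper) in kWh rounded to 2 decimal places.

This is a matched-pairs design, so SE = s_d/√n = 24.1/√46 = 3.5534.
Margin = 1.645 × 3.5534 = 5.8453; the interval is 7.7 ± 5.8453 = (1.85, 13.55).

(1.85, 13.55)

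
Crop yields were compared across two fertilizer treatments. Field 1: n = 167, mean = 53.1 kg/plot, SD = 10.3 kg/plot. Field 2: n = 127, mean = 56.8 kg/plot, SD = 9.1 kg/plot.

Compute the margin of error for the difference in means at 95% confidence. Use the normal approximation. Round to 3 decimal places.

2.224

Per-group SEs: s₁/√n₁ = 10.3/√167 = 0.7970, s₂/√n₂ = 9.1/√127 = 0.8075.
Unpooled SE of the difference: √(0.635209 + 0.65205625) = 1.1346.
Margin of error = z* · SE = 1.960 × 1.1346 = 2.2238.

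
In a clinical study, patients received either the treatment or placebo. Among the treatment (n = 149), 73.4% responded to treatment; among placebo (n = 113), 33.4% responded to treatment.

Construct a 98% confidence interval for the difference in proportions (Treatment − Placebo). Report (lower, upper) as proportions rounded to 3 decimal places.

(0.267, 0.533)

Each SE is √(p̂(1−p̂)/n): √(0.7340·0.2660/149) = 0.03620 and √(0.3340·0.6660/113) = 0.04437.
SE(p̂₁ − p̂₂) = √(SE₁² + SE₂²) = √(0.00131044 + 0.0019686969) = 0.05726, since the two samples are independent.
At 98% confidence z* = 2.326; margin = 2.326 × 0.05726 = 0.13319.
The difference is 0.7340 − 0.3340 = 0.4000, so the interval is 0.4000 ± 0.13319 = (0.267, 0.533).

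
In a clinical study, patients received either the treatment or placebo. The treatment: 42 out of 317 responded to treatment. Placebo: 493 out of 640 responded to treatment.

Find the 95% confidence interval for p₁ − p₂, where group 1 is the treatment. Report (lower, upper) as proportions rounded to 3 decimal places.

First, p̂₁ = 42/317 = 0.1325; p̂₂ = 493/640 = 0.7703.
The two standard errors are √(0.1325×0.8675/317) = 0.01904 and √(0.7703×0.2297/640) = 0.01663.
Because the samples are independent, SE_diff = √(0.01904² + 0.01663²) = 0.02528.
Using z* = 1.960 for 95%, ME = 1.960 × 0.02528 = 0.04955.
p̂₁ − p̂₂ = -0.6378; interval -0.6378 ± 0.04955 gives (-0.687, -0.588).

(-0.687, -0.588)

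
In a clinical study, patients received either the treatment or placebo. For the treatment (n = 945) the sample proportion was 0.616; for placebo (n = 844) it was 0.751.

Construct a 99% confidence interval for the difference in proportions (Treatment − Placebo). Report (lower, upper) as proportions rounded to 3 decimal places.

(-0.191, -0.079)

The two standard errors are √(0.6160×0.3840/945) = 0.01582 and √(0.7510×0.2490/844) = 0.01488.
Because the samples are independent, SE_diff = √(0.01582² + 0.01488²) = 0.02172.
Using z* = 2.576 for 99%, ME = 2.576 × 0.02172 = 0.05595.
p̂₁ − p̂₂ = -0.1350; interval -0.1350 ± 0.05595 gives (-0.191, -0.079).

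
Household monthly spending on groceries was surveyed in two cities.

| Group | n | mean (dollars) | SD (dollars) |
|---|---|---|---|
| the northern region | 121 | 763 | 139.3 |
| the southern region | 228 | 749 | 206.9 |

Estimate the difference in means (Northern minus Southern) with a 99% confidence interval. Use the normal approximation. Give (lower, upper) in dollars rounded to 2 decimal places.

(-34.06, 62.06)

SE₁ = s₁/√n₁ = 139.3/√121 = 12.6636; SE₂ = 206.9/√228 = 13.7023.
Independent samples, unequal variances: SE_diff = √(SE₁² + SE₂²) = √(160.36676496 + 187.75302529) = 18.6580.
z* = 2.576, so margin of error = 2.576 × 18.6580 = 48.0630.
Difference in means = 763 − 749 = 14.0000.
14.0000 ± 48.0630 → (-34.06, 62.06).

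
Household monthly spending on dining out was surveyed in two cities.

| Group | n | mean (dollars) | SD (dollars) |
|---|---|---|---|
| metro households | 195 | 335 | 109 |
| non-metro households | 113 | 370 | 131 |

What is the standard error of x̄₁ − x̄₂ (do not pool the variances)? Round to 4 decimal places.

Per-group SEs: s₁/√n₁ = 109/√195 = 7.8057, s₂/√n₂ = 131/√113 = 12.3234.
Unpooled SE of the difference: √(60.92895249 + 151.86618756) = 14.5875.

14.5875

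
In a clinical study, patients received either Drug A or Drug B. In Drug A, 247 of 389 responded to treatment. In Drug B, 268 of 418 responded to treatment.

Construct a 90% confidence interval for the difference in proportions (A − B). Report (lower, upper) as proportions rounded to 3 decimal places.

(-0.062, 0.050)

p̂₁ = 247/389 = 0.6350 and p̂₂ = 268/418 = 0.6411.
SE₁ = √(p̂₁(1−p̂₁)/n₁) = √(0.6350·0.3650/389) = 0.02441; SE₂ = √(0.6411·0.3589/418) = 0.02346.
Independent samples: SE of the difference = √(SE₁² + SE₂²) = √(0.0005958481 + 0.0005503716) = 0.03386.
z* for 90% confidence is 1.645, so the margin of error is 1.645 × 0.03386 = 0.05570.
Point estimate p̂₁ − p̂₂ = 0.6350 − 0.6411 = -0.0061.
-0.0061 ± 0.05570 → (-0.062, 0.050).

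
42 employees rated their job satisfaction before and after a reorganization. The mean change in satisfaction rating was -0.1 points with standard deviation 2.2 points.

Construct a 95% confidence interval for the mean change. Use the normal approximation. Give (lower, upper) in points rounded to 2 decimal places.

(-0.77, 0.57)

This is a matched-pairs design, so SE = s_d/√n = 2.2/√42 = 0.3395.
Margin = 1.960 × 0.3395 = 0.6654; the interval is -0.1 ± 0.6654 = (-0.77, 0.57).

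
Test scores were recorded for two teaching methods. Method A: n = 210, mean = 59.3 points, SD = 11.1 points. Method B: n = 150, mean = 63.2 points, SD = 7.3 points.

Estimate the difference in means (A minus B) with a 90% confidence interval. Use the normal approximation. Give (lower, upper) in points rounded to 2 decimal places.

Per-group SEs: s₁/√n₁ = 11.1/√210 = 0.7660, s₂/√n₂ = 7.3/√150 = 0.5960.
Unpooled SE of the difference: √(0.586756 + 0.355216) = 0.9706.
Margin of error = z* · SE = 1.645 × 0.9706 = 1.5966.
x̄₁ − x̄₂ = 59.3 − 63.2 = -3.9000.
CI: -3.9000 ± 1.5966 = (-5.50, -2.30).

(-5.50, -2.30)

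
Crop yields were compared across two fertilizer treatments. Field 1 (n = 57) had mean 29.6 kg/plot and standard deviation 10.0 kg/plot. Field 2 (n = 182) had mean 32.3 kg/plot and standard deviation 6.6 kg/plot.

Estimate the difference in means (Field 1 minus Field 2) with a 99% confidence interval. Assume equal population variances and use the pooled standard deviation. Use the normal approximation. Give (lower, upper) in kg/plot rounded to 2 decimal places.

Pooled variance s_p² = [56·10.0² + 181·6.6²] / (57+182−2) = 56.8960, so s_p = 7.5429.
SE_diff = s_p·√(1/n₁ + 1/n₂) = 7.5429·√(1/57 + 1/182) = 1.1449.
z* = 2.576; margin = 2.576 × 1.1449 = 2.9493.
Difference = 29.6 − 32.3 = -2.7000.
-2.7000 ± 2.9493 → (-5.65, 0.25).

(-5.65, 0.25)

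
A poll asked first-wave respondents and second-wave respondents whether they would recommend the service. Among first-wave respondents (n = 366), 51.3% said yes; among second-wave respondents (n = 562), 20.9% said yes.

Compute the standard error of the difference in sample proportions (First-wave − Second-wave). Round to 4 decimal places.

SE₁ = √(p̂₁(1−p̂₁)/n₁) = √(0.5130·0.4870/366) = 0.02613; SE₂ = √(0.2090·0.7910/562) = 0.01715.
Independent samples: SE of the difference = √(SE₁² + SE₂²) = √(0.0006827769 + 0.0002941225) = 0.03126.

0.0313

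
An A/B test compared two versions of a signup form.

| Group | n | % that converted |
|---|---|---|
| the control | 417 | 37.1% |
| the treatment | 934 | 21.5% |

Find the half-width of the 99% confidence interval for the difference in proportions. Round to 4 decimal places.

0.0701

The two standard errors are √(0.3710×0.6290/417) = 0.02366 and √(0.2150×0.7850/934) = 0.01344.
Because the samples are independent, SE_diff = √(0.02366² + 0.01344²) = 0.02721.
Using z* = 2.576 for 99%, ME = 2.576 × 0.02721 = 0.07009.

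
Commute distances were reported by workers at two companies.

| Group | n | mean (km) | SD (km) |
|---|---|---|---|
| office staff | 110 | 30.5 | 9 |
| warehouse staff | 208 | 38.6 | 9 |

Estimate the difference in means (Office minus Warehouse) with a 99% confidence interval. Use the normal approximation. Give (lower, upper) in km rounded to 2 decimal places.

SE₁ = s₁/√n₁ = 9/√110 = 0.8581; SE₂ = 9/√208 = 0.6240.
Independent samples, unequal variances: SE_diff = √(SE₁² + SE₂²) = √(0.73633561 + 0.389376) = 1.0610.
z* = 2.576, so margin of error = 2.576 × 1.0610 = 2.7331.
Difference in means = 30.5 − 38.6 = -8.1000.
-8.1000 ± 2.7331 → (-10.83, -5.37).

(-10.83, -5.37)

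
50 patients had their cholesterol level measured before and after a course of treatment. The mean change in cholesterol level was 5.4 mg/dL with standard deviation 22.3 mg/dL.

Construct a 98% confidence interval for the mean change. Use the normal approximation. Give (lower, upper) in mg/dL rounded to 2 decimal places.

(-1.94, 12.74)

This is a matched-pairs design, so SE = s_d/√n = 22.3/√50 = 3.1537.
Margin = 2.326 × 3.1537 = 7.3355; the interval is 5.4 ± 7.3355 = (-1.94, 12.74).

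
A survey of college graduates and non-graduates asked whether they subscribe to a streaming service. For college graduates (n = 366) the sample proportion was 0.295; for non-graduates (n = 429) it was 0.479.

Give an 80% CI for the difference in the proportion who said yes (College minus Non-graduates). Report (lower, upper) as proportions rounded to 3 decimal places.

SE₁ = √(p̂₁(1−p̂₁)/n₁) = √(0.2950·0.7050/366) = 0.02384; SE₂ = √(0.4790·0.5210/429) = 0.02412.
Independent samples: SE of the difference = √(SE₁² + SE₂²) = √(0.0005683456 + 0.0005817744) = 0.03391.
z* for 80% confidence is 1.282, so the margin of error is 1.282 × 0.03391 = 0.04347.
Point estimate p̂₁ − p̂₂ = 0.2950 − 0.4790 = -0.1840.
-0.1840 ± 0.04347 → (-0.227, -0.141).

(-0.227, -0.141)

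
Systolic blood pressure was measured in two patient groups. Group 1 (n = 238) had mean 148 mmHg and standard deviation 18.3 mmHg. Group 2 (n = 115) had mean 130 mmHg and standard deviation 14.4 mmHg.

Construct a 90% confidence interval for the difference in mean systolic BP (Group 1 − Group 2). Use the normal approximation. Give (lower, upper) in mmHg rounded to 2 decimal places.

(15.05, 20.95)

Per-group SEs: s₁/√n₁ = 18.3/√238 = 1.1862, s₂/√n₂ = 14.4/√115 = 1.3428.
Unpooled SE of the difference: √(1.40707044 + 1.80311184) = 1.7917.
Margin of error = z* · SE = 1.645 × 1.7917 = 2.9473.
x̄₁ − x̄₂ = 148 − 130 = 18.0000.
CI: 18.0000 ± 2.9473 = (15.05, 20.95).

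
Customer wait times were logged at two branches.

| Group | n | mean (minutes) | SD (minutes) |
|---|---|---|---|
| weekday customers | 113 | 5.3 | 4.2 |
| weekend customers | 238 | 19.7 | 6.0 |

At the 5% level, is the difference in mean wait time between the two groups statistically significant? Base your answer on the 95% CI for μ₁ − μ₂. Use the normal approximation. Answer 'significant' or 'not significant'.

significant

Standard errors of each mean: 4.2/√113 = 0.3951 and 6.0/√238 = 0.3889.
SE(x̄₁ − x̄₂) = √(0.3951² + 0.3889²) = 0.5544 for independent samples with unequal variances.
With z* = 1.960, the margin is 1.960 × 0.5544 = 1.0866.
x̄₁ − x̄₂ = 5.3 − 19.7 = -14.4000; the interval is -14.4000 ± 1.0866 = (-15.4866, -13.3134).
The interval (-15.4866, -13.3134) does not contain 0, so the difference is significant.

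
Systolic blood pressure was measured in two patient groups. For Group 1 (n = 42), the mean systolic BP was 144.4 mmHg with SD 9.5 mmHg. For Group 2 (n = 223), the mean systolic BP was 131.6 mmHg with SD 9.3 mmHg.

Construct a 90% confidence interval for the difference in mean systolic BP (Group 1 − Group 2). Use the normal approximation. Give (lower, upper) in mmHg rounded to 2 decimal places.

(10.18, 15.42)

SE₁ = s₁/√n₁ = 9.5/√42 = 1.4659; SE₂ = 9.3/√223 = 0.6228.
Independent samples, unequal variances: SE_diff = √(SE₁² + SE₂²) = √(2.14886281 + 0.38787984) = 1.5927.
z* = 1.645, so margin of error = 1.645 × 1.5927 = 2.6200.
Difference in means = 144.4 − 131.6 = 12.8000.
12.8000 ± 2.6200 → (10.18, 15.42).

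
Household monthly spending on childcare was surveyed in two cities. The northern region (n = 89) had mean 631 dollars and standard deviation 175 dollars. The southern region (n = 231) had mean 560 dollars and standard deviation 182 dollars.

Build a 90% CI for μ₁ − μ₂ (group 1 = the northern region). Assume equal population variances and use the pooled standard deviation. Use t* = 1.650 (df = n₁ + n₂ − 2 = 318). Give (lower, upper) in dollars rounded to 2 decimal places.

s_p = √[((n₁−1)s₁² + (n₂−1)s₂²)/(n₁+n₂−2)] = √[(88·175² + 230·182²)/318] = 180.0901.
SE = 180.0901·√(1/89 + 1/231) = 22.4680.
With t* = 1.650, margin = 1.650 × 22.4680 = 37.0722.
x̄₁ − x̄₂ = 631 − 560 = 71.0000; interval 71.0000 ± 37.0722 = (33.93, 108.07).

(33.93, 108.07)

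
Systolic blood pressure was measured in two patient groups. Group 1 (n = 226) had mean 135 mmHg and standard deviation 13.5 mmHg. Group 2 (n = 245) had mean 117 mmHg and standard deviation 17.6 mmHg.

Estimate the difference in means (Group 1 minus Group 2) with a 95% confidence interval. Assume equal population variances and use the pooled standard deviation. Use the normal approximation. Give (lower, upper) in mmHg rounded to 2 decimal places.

(15.15, 20.85)

Pooled variance s_p² = [225·13.5² + 244·17.6²] / (226+245−2) = 248.5878, so s_p = 15.7667.
SE_diff = s_p·√(1/n₁ + 1/n₂) = 15.7667·√(1/226 + 1/245) = 1.4542.
z* = 1.960; margin = 1.960 × 1.4542 = 2.8502.
Difference = 135 − 117 = 18.0000.
18.0000 ± 2.8502 → (15.15, 20.85).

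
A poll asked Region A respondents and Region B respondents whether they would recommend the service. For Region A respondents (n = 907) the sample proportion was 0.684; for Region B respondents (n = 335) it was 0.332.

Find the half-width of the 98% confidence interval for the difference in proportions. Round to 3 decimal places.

Each SE is √(p̂(1−p̂)/n): √(0.6840·0.3160/907) = 0.01544 and √(0.3320·0.6680/335) = 0.02573.
SE(p̂₁ − p̂₂) = √(SE₁² + SE₂²) = √(0.0002383936 + 0.0006620329) = 0.03001, since the two samples are independent.
At 98% confidence z* = 2.326; margin = 2.326 × 0.03001 = 0.06980.

0.070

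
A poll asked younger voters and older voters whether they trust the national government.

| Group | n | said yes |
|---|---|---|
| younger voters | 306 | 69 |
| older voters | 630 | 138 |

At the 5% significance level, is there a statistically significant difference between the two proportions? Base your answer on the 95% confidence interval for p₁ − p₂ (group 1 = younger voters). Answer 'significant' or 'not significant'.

not significant

p̂₁ = 69/306 = 0.2255 and p̂₂ = 138/630 = 0.2190.
SE₁ = √(p̂₁(1−p̂₁)/n₁) = √(0.2255·0.7745/306) = 0.02389; SE₂ = √(0.2190·0.7810/630) = 0.01648.
Independent samples: SE of the difference = √(SE₁² + SE₂²) = √(0.0005707321 + 0.0002715904) = 0.02902.
z* for 95% confidence is 1.960, so the margin of error is 1.960 × 0.02902 = 0.05688.
Point estimate p̂₁ − p̂₂ = 0.2255 − 0.2190 = 0.0065.
0.0065 ± 0.05688 → (-0.05038, 0.06338).
The interval (-0.05038, 0.06338) contains 0, so the difference is not significant.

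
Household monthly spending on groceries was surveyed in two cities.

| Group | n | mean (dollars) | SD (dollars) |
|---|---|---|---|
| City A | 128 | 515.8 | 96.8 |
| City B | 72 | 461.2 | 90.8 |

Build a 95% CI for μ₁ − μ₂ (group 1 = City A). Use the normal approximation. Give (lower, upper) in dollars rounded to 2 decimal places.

Per-group SEs: s₁/√n₁ = 96.8/√128 = 8.5560, s₂/√n₂ = 90.8/√72 = 10.7009.
Unpooled SE of the difference: √(73.205136 + 114.50926081) = 13.7009.
Margin of error = z* · SE = 1.960 × 13.7009 = 26.8538.
x̄₁ − x̄₂ = 515.8 − 461.2 = 54.6000.
CI: 54.6000 ± 26.8538 = (27.75, 81.45).

(27.75, 81.45)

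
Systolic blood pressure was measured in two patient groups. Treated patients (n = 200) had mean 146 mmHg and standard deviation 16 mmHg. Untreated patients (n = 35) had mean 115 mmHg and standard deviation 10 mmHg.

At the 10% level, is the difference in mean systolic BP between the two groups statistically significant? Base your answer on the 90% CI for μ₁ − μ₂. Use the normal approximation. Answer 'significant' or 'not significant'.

significant

SE₁ = s₁/√n₁ = 16/√200 = 1.1314; SE₂ = 10/√35 = 1.6903.
Independent samples, unequal variances: SE_diff = √(SE₁² + SE₂²) = √(1.28006596 + 2.85711409) = 2.0340.
z* = 1.645, so margin of error = 1.645 × 2.0340 = 3.3459.
Difference in means = 146 − 115 = 31.0000.
31.0000 ± 3.3459 → (27.6541, 34.3459).
The interval (27.6541, 34.3459) does not contain 0, so the difference is significant.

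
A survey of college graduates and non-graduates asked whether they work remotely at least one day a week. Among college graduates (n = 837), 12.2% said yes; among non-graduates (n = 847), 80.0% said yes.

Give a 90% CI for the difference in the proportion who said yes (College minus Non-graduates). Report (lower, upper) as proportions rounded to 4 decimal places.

The two standard errors are √(0.1220×0.8780/837) = 0.01131 and √(0.8000×0.2000/847) = 0.01374.
Because the samples are independent, SE_diff = √(0.01131² + 0.01374²) = 0.01780.
Using z* = 1.645 for 90%, ME = 1.645 × 0.01780 = 0.02928.
p̂₁ − p̂₂ = -0.6780; interval -0.6780 ± 0.02928 gives (-0.7073, -0.6487).

(-0.7073, -0.6487)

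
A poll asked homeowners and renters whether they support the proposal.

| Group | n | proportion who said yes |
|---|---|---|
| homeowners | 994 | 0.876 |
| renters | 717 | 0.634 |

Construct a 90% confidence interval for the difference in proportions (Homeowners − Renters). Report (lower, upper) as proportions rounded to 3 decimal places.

Each SE is √(p̂(1−p̂)/n): √(0.8760·0.1240/994) = 0.01045 and √(0.6340·0.3660/717) = 0.01799.
SE(p̂₁ − p̂₂) = √(SE₁² + SE₂²) = √(0.0001092025 + 0.0003236401) = 0.02080, since the two samples are independent.
At 90% confidence z* = 1.645; margin = 1.645 × 0.02080 = 0.03422.
The difference is 0.8760 − 0.6340 = 0.2420, so the interval is 0.2420 ± 0.03422 = (0.208, 0.276).

(0.208, 0.276)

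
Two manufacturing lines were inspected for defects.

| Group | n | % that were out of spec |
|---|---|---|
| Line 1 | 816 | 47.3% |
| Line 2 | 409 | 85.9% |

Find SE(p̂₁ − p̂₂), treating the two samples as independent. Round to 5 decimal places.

0.02453

Each SE is √(p̂(1−p̂)/n): √(0.4730·0.5270/816) = 0.01748 and √(0.8590·0.1410/409) = 0.01721.
SE(p̂₁ − p̂₂) = √(SE₁² + SE₂²) = √(0.0003055504 + 0.0002961841) = 0.02453, since the two samples are independent.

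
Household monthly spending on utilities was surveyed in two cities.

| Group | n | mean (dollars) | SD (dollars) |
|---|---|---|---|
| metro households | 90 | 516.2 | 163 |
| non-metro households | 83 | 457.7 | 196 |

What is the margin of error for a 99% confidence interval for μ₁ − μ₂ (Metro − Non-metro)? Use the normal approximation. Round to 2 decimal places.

70.92

Per-group SEs: s₁/√n₁ = 163/√90 = 17.1817, s₂/√n₂ = 196/√83 = 21.5138.
Unpooled SE of the difference: √(295.21081489 + 462.84359044) = 27.5328.
Margin of error = z* · SE = 2.576 × 27.5328 = 70.9245.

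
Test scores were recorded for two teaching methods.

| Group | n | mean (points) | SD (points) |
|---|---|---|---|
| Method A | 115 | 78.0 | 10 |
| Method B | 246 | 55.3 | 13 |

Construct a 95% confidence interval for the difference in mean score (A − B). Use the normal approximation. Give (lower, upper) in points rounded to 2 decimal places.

(20.25, 25.15)

Per-group SEs: s₁/√n₁ = 10/√115 = 0.9325, s₂/√n₂ = 13/√246 = 0.8288.
Unpooled SE of the difference: √(0.86955625 + 0.68690944) = 1.2476.
Margin of error = z* · SE = 1.960 × 1.2476 = 2.4453.
x̄₁ − x̄₂ = 78.0 − 55.3 = 22.7000.
CI: 22.7000 ± 2.4453 = (20.25, 25.15).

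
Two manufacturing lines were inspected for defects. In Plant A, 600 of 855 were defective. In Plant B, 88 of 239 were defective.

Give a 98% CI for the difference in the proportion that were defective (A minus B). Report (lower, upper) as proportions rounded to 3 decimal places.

p̂₁ = 600/855 = 0.7018 and p̂₂ = 88/239 = 0.3682.
SE₁ = √(p̂₁(1−p̂₁)/n₁) = √(0.7018·0.2982/855) = 0.01565; SE₂ = √(0.3682·0.6318/239) = 0.03120.
Independent samples: SE of the difference = √(SE₁² + SE₂²) = √(0.0002449225 + 0.00097344) = 0.03491.
z* for 98% confidence is 2.326, so the margin of error is 2.326 × 0.03491 = 0.08120.
Point estimate p̂₁ − p̂₂ = 0.7018 − 0.3682 = 0.3336.
0.3336 ± 0.08120 → (0.252, 0.415).

(0.252, 0.415)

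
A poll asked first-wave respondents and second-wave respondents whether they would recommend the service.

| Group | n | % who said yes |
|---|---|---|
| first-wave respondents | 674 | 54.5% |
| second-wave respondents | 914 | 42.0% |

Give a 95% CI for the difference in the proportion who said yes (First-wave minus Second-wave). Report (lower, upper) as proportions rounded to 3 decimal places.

SE₁ = √(p̂₁(1−p̂₁)/n₁) = √(0.5450·0.4550/674) = 0.01918; SE₂ = √(0.4200·0.5800/914) = 0.01633.
Independent samples: SE of the difference = √(SE₁² + SE₂²) = √(0.0003678724 + 0.0002666689) = 0.02519.
z* for 95% confidence is 1.960, so the margin of error is 1.960 × 0.02519 = 0.04937.
Point estimate p̂₁ − p̂₂ = 0.5450 − 0.4200 = 0.1250.
0.1250 ± 0.04937 → (0.076, 0.174).

(0.076, 0.174)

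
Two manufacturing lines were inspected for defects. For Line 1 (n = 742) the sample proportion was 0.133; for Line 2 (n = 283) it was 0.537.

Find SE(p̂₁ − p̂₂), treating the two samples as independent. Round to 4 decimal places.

0.0322

SE₁ = √(p̂₁(1−p̂₁)/n₁) = √(0.1330·0.8670/742) = 0.01247; SE₂ = √(0.5370·0.4630/283) = 0.02964.
Independent samples: SE of the difference = √(SE₁² + SE₂²) = √(0.0001555009 + 0.0008785296) = 0.03216.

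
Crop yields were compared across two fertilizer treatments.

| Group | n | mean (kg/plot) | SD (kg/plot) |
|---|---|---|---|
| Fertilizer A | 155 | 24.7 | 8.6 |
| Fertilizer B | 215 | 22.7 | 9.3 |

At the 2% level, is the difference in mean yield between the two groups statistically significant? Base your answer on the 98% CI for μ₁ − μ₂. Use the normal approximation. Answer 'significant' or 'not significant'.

SE₁ = s₁/√n₁ = 8.6/√155 = 0.6908; SE₂ = 9.3/√215 = 0.6343.
Independent samples, unequal variances: SE_diff = √(SE₁² + SE₂²) = √(0.47720464 + 0.40233649) = 0.9378.
z* = 2.326, so margin of error = 2.326 × 0.9378 = 2.1813.
Difference in means = 24.7 − 22.7 = 2.0000.
2.0000 ± 2.1813 → (-0.1813, 4.1813).
The interval (-0.1813, 4.1813) contains 0, so the difference is not significant.

not significant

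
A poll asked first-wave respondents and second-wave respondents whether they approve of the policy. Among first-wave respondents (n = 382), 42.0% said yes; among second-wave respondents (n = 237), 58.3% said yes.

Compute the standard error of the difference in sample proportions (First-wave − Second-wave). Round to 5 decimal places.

0.04079

SE₁ = √(p̂₁(1−p̂₁)/n₁) = √(0.4200·0.5800/382) = 0.02525; SE₂ = √(0.5830·0.4170/237) = 0.03203.
Independent samples: SE of the difference = √(SE₁² + SE₂²) = √(0.0006375625 + 0.0010259209) = 0.04079.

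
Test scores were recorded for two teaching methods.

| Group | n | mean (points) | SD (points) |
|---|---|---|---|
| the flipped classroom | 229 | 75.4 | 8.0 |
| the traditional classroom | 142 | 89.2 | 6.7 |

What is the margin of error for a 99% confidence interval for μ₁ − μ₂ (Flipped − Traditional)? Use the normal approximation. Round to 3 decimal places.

1.988

Standard errors of each mean: 8.0/√229 = 0.5287 and 6.7/√142 = 0.5623.
SE(x̄₁ − x̄₂) = √(0.5287² + 0.5623²) = 0.7718 for independent samples with unequal variances.
With z* = 2.576, the margin is 2.576 × 0.7718 = 1.9882.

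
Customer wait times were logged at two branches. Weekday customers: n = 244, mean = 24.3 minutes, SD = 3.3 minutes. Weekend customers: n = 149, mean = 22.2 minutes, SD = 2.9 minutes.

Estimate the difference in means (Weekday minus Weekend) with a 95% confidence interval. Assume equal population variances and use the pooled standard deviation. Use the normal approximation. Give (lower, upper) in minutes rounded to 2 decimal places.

(1.46, 2.74)

s_p = √[((n₁−1)s₁² + (n₂−1)s₂²)/(n₁+n₂−2)] = √[(243·3.3² + 148·2.9²)/391] = 3.1546.
SE = 3.1546·√(1/244 + 1/149) = 0.3280.
With z* = 1.960, margin = 1.960 × 0.3280 = 0.6429.
x̄₁ − x̄₂ = 24.3 − 22.2 = 2.1000; interval 2.1000 ± 0.6429 = (1.46, 2.74).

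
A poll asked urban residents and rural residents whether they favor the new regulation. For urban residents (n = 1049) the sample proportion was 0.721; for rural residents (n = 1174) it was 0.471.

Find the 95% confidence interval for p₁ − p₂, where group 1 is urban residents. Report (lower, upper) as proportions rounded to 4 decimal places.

The two standard errors are √(0.7210×0.2790/1049) = 0.01385 and √(0.4710×0.5290/1174) = 0.01457.
Because the samples are independent, SE_diff = √(0.01385² + 0.01457²) = 0.02010.
Using z* = 1.960 for 95%, ME = 1.960 × 0.02010 = 0.03940.
p̂₁ − p̂₂ = 0.2500; interval 0.2500 ± 0.03940 gives (0.2106, 0.2894).

(0.2106, 0.2894)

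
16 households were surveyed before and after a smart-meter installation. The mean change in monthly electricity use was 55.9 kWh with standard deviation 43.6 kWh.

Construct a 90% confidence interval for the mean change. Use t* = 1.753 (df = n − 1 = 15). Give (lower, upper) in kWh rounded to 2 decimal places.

(36.79, 75.01)

This is a matched-pairs design, so SE = s_d/√n = 43.6/√16 = 10.9000.
Margin = 1.753 × 10.9000 = 19.1077; the interval is 55.9 ± 19.1077 = (36.79, 75.01).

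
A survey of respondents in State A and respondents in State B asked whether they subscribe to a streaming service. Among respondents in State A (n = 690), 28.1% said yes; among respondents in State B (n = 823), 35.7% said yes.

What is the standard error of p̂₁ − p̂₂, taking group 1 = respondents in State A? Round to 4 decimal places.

Each SE is √(p̂(1−p̂)/n): √(0.2810·0.7190/690) = 0.01711 and √(0.3570·0.6430/823) = 0.01670.
SE(p̂₁ − p̂₂) = √(SE₁² + SE₂²) = √(0.0002927521 + 0.00027889) = 0.02391, since the two samples are independent.

0.0239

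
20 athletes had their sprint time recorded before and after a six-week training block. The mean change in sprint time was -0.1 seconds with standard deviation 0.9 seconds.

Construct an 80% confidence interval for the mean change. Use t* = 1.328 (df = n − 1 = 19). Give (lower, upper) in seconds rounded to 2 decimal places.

(-0.37, 0.17)

This is a matched-pairs design, so SE = s_d/√n = 0.9/√20 = 0.2012.
Margin = 1.328 × 0.2012 = 0.2672; the interval is -0.1 ± 0.2672 = (-0.37, 0.17).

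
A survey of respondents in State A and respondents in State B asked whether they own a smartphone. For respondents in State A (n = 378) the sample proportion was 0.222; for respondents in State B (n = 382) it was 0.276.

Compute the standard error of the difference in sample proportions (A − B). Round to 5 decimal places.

Each SE is √(p̂(1−p̂)/n): √(0.2220·0.7780/378) = 0.02138 and √(0.2760·0.7240/382) = 0.02287.
SE(p̂₁ − p̂₂) = √(SE₁² + SE₂²) = √(0.0004571044 + 0.0005230369) = 0.03131, since the two samples are independent.

0.03131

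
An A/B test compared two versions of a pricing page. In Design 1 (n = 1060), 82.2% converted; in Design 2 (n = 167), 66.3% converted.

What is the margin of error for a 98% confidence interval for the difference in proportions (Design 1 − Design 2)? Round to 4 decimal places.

The two standard errors are √(0.8220×0.1780/1060) = 0.01175 and √(0.6630×0.3370/167) = 0.03658.
Because the samples are independent, SE_diff = √(0.01175² + 0.03658²) = 0.03842.
Using z* = 2.326 for 98%, ME = 2.326 × 0.03842 = 0.08936.

0.0894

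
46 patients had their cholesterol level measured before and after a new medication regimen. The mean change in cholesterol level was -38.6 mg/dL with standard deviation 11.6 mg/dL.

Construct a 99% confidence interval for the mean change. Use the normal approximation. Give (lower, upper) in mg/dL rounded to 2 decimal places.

(-43.01, -34.19)

Paired design: SE = s_d/√n = 11.6/√46 = 1.7103.
z* = 2.576; margin of error = 2.576 × 1.7103 = 4.4057.
-38.6 ± 4.4057 → (-43.01, -34.19).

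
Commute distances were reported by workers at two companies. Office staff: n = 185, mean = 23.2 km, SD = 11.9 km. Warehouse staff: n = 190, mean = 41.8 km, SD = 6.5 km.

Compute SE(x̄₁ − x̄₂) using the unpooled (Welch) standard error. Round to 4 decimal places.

Standard errors of each mean: 11.9/√185 = 0.8749 and 6.5/√190 = 0.4716.
SE(x̄₁ − x̄₂) = √(0.8749² + 0.4716²) = 0.9939 for independent samples with unequal variances.

0.9939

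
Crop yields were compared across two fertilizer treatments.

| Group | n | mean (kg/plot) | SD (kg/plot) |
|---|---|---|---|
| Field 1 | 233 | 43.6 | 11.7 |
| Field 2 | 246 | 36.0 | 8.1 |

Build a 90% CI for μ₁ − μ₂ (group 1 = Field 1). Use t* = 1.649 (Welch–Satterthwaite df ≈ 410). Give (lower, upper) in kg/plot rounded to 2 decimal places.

Standard errors of each mean: 11.7/√233 = 0.7665 and 8.1/√246 = 0.5164.
SE(x̄₁ − x̄₂) = √(0.7665² + 0.5164²) = 0.9242 for independent samples with unequal variances.
With t* = 1.649, the margin is 1.649 × 0.9242 = 1.5240.
x̄₁ − x̄₂ = 43.6 − 36.0 = 7.6000; the interval is 7.6000 ± 1.5240 = (6.08, 9.12).

(6.08, 9.12)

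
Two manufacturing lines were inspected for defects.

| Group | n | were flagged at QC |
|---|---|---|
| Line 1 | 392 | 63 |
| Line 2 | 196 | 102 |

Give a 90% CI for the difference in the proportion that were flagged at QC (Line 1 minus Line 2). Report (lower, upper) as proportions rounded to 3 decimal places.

Sample proportions: 63/392 = 0.1607, 102/196 = 0.5204.
Each SE is √(p̂(1−p̂)/n): √(0.1607·0.8393/392) = 0.01855 and √(0.5204·0.4796/196) = 0.03568.
SE(p̂₁ − p̂₂) = √(SE₁² + SE₂²) = √(0.0003441025 + 0.0012730624) = 0.04021, since the two samples are independent.
At 90% confidence z* = 1.645; margin = 1.645 × 0.04021 = 0.06615.
The difference is 0.1607 − 0.5204 = -0.3597, so the interval is -0.3597 ± 0.06615 = (-0.426, -0.294).

(-0.426, -0.294)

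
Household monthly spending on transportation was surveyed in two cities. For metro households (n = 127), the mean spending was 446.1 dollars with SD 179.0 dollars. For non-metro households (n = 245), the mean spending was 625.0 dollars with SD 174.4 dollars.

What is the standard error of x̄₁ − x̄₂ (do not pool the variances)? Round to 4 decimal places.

Standard errors of each mean: 179.0/√127 = 15.8837 and 174.4/√245 = 11.1420.
SE(x̄₁ − x̄₂) = √(15.8837² + 11.1420²) = 19.4020 for independent samples with unequal variances.

19.4020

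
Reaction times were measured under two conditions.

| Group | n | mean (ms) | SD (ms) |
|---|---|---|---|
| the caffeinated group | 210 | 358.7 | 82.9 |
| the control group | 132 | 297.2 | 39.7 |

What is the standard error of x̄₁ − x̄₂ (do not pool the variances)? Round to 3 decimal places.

6.683

Per-group SEs: s₁/√n₁ = 82.9/√210 = 5.7206, s₂/√n₂ = 39.7/√132 = 3.4554.
Unpooled SE of the difference: √(32.72526436 + 11.93978916) = 6.6832.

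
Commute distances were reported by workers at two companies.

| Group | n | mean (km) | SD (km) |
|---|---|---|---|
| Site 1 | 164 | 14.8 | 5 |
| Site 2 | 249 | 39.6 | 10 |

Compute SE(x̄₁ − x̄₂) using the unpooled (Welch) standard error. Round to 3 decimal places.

0.744

Standard errors of each mean: 5/√164 = 0.3904 and 10/√249 = 0.6337.
SE(x̄₁ − x̄₂) = √(0.3904² + 0.6337²) = 0.7443 for independent samples with unequal variances.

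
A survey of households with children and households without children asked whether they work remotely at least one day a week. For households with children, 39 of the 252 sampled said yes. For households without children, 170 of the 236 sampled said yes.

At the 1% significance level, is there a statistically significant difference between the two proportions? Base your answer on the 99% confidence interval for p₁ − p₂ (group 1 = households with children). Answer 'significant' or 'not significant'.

significant

p̂₁ = 39/252 = 0.1548 and p̂₂ = 170/236 = 0.7203.
SE₁ = √(p̂₁(1−p̂₁)/n₁) = √(0.1548·0.8452/252) = 0.02279; SE₂ = √(0.7203·0.2797/236) = 0.02922.
Independent samples: SE of the difference = √(SE₁² + SE₂²) = √(0.0005193841 + 0.0008538084) = 0.03706.
z* for 99% confidence is 2.576, so the margin of error is 2.576 × 0.03706 = 0.09547.
Point estimate p̂₁ − p̂₂ = 0.1548 − 0.7203 = -0.5655.
-0.5655 ± 0.09547 → (-0.66097, -0.47003).
The interval (-0.66097, -0.47003) does not contain 0, so the difference is significant.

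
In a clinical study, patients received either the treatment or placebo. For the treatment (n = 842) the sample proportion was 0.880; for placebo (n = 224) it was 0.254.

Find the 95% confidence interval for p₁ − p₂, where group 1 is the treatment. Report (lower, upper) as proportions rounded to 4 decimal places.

SE₁ = √(p̂₁(1−p̂₁)/n₁) = √(0.8800·0.1200/842) = 0.01120; SE₂ = √(0.2540·0.7460/224) = 0.02908.
Independent samples: SE of the difference = √(SE₁² + SE₂²) = √(0.00012544 + 0.0008456464) = 0.03116.
z* for 95% confidence is 1.960, so the margin of error is 1.960 × 0.03116 = 0.06107.
Point estimate p̂₁ − p̂₂ = 0.8800 − 0.2540 = 0.6260.
0.6260 ± 0.06107 → (0.5649, 0.6871).

(0.5649, 0.6871)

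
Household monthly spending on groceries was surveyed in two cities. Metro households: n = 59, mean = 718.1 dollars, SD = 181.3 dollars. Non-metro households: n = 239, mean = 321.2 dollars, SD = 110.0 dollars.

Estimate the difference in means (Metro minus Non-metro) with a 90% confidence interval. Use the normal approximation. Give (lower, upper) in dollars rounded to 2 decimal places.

Standard errors of each mean: 181.3/√59 = 23.6032 and 110.0/√239 = 7.1153.
SE(x̄₁ − x̄₂) = √(23.6032² + 7.1153²) = 24.6524 for independent samples with unequal variances.
With z* = 1.645, the margin is 1.645 × 24.6524 = 40.5532.
x̄₁ − x̄₂ = 718.1 − 321.2 = 396.9000; the interval is 396.9000 ± 40.5532 = (356.35, 437.45).

(356.35, 437.45)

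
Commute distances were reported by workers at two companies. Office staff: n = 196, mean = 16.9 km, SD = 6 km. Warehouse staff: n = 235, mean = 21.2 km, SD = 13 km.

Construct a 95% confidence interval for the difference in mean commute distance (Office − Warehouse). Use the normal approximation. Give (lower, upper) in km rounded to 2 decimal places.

(-6.16, -2.44)

Standard errors of each mean: 6/√196 = 0.4286 and 13/√235 = 0.8480.
SE(x̄₁ − x̄₂) = √(0.4286² + 0.8480²) = 0.9502 for independent samples with unequal variances.
With z* = 1.960, the margin is 1.960 × 0.9502 = 1.8624.
x̄₁ − x̄₂ = 16.9 − 21.2 = -4.3000; the interval is -4.3000 ± 1.8624 = (-6.16, -2.44).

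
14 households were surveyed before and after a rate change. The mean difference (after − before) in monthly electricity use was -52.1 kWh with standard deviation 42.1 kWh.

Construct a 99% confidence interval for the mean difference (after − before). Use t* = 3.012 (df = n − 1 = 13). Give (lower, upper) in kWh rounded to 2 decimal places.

(-85.99, -18.21)

Paired design: SE = s_d/√n = 42.1/√14 = 11.2517.
t* = 3.012; margin of error = 3.012 × 11.2517 = 33.8901.
-52.1 ± 33.8901 → (-85.99, -18.21).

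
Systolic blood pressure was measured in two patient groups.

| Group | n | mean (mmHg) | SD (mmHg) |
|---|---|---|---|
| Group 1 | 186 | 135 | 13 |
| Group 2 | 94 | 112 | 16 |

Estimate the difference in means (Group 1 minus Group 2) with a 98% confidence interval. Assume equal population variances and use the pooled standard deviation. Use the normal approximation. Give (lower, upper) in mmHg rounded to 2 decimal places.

(18.86, 27.14)

s_p = √[((n₁−1)s₁² + (n₂−1)s₂²)/(n₁+n₂−2)] = √[(185·13² + 93·16²)/278] = 14.0750.
SE = 14.0750·√(1/186 + 1/94) = 1.7812.
With z* = 2.326, margin = 2.326 × 1.7812 = 4.1431.
x̄₁ − x̄₂ = 135 − 112 = 23.0000; interval 23.0000 ± 4.1431 = (18.86, 27.14).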